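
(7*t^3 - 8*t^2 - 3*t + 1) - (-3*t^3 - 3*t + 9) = 10*t^3 - 8*t^2 - 8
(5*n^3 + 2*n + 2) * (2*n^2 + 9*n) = 10*n^5 + 45*n^4 + 4*n^3 + 22*n^2 + 18*n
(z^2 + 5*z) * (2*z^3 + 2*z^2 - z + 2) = 2*z^5 + 12*z^4 + 9*z^3 - 3*z^2 + 10*z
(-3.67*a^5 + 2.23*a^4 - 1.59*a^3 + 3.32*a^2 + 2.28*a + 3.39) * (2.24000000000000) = -8.2208*a^5 + 4.9952*a^4 - 3.5616*a^3 + 7.4368*a^2 + 5.1072*a + 7.5936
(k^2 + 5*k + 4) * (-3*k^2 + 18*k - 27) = -3*k^4 + 3*k^3 + 51*k^2 - 63*k - 108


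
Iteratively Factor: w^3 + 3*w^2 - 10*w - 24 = (w + 4)*(w^2 - w - 6) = (w - 3)*(w + 4)*(w + 2)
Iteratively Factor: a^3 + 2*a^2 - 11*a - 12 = (a + 4)*(a^2 - 2*a - 3) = (a + 1)*(a + 4)*(a - 3)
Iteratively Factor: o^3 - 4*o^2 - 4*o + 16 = (o - 4)*(o^2 - 4) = (o - 4)*(o + 2)*(o - 2)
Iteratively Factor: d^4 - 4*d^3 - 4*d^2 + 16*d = (d + 2)*(d^3 - 6*d^2 + 8*d) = (d - 2)*(d + 2)*(d^2 - 4*d) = d*(d - 2)*(d + 2)*(d - 4)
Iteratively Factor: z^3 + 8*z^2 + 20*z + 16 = (z + 4)*(z^2 + 4*z + 4) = (z + 2)*(z + 4)*(z + 2)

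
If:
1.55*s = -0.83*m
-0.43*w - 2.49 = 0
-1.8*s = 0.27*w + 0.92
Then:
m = -0.67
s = 0.36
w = -5.79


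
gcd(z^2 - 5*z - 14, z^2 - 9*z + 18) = 1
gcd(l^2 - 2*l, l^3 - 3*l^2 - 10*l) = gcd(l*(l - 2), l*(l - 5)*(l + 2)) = l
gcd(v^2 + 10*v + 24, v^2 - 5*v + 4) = 1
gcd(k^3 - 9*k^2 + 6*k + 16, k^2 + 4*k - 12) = k - 2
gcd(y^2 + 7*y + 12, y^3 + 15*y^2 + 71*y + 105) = y + 3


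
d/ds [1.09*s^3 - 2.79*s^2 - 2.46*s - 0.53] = 3.27*s^2 - 5.58*s - 2.46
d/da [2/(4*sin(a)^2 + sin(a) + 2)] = -2*(8*sin(a) + 1)*cos(a)/(4*sin(a)^2 + sin(a) + 2)^2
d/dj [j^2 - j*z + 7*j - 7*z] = 2*j - z + 7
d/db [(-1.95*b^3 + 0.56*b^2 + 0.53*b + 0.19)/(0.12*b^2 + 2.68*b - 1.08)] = (-0.234*b^4 - 10.452*b^3 + 7.7552*b^2 - 1.2552*b - 1.0816)/(0.0144*b^4 + 0.6432*b^3 + 6.9232*b^2 - 5.7888*b + 1.1664)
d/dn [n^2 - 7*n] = 2*n - 7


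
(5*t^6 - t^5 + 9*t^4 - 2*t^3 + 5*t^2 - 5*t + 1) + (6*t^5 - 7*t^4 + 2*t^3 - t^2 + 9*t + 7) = 5*t^6 + 5*t^5 + 2*t^4 + 4*t^2 + 4*t + 8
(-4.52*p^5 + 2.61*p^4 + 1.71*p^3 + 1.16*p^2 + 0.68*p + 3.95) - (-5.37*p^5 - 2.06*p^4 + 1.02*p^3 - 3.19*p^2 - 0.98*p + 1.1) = 0.850000000000001*p^5 + 4.67*p^4 + 0.69*p^3 + 4.35*p^2 + 1.66*p + 2.85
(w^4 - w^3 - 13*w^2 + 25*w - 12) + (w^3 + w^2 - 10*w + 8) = w^4 - 12*w^2 + 15*w - 4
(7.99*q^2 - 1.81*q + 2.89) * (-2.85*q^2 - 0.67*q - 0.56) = -22.7715*q^4 - 0.194800000000001*q^3 - 11.4982*q^2 - 0.9227*q - 1.6184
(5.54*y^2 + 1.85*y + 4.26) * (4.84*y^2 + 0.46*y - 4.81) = 26.8136*y^4 + 11.5024*y^3 - 5.178*y^2 - 6.9389*y - 20.4906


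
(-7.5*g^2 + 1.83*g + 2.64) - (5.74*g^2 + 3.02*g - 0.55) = -13.24*g^2 - 1.19*g + 3.19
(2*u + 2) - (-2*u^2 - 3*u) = 2*u^2 + 5*u + 2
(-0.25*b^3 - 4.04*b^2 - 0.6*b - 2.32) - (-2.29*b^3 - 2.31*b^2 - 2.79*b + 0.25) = 2.04*b^3 - 1.73*b^2 + 2.19*b - 2.57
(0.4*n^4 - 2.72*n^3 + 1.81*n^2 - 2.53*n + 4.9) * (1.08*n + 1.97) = 0.432*n^5 - 2.1496*n^4 - 3.4036*n^3 + 0.8333*n^2 + 0.307900000000001*n + 9.653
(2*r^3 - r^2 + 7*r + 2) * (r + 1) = 2*r^4 + r^3 + 6*r^2 + 9*r + 2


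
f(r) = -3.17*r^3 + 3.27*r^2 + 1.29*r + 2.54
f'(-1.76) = -39.68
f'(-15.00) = -2236.56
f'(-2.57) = -78.33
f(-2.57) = 74.63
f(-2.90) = 103.61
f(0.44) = 3.47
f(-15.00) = 11417.69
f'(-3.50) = -138.10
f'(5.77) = -277.59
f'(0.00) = 1.29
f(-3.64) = 194.06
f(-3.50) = 174.00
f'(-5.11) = -280.46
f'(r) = -9.51*r^2 + 6.54*r + 1.29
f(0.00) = 2.54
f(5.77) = -490.11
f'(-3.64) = -148.52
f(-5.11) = 504.32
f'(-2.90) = -97.66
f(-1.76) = 27.68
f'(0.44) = 2.33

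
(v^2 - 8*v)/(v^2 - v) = (v - 8)/(v - 1)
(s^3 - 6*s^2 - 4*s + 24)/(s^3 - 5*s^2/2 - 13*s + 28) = 2*(s^2 - 4*s - 12)/(2*s^2 - s - 28)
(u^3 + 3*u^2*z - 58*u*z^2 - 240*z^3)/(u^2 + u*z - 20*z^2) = (-u^2 + 2*u*z + 48*z^2)/(-u + 4*z)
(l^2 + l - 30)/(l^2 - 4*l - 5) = (l + 6)/(l + 1)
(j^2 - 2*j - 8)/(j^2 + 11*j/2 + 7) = 2*(j - 4)/(2*j + 7)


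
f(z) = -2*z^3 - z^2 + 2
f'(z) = -6*z^2 - 2*z = 2*z*(-3*z - 1)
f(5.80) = -421.86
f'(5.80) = -213.44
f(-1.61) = 7.75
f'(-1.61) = -12.33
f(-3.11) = 52.49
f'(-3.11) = -51.81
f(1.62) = -9.13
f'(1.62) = -18.99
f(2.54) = -37.23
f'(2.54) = -43.79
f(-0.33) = 1.96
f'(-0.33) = 0.01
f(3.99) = -140.96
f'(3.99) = -103.50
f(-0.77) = 2.32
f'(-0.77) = -2.02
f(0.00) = 2.00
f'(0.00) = 0.00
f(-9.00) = 1379.00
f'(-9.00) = -468.00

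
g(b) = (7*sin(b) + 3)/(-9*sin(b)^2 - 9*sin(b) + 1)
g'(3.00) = -210.25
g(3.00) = -8.88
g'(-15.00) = -2.09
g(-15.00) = -0.51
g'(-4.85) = 0.07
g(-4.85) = -0.59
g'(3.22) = -11.05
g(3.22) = 1.49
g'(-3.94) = -0.72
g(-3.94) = -0.80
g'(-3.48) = -6.25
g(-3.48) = -1.79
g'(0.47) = 2.63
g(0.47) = -1.25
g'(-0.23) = 3.64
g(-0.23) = 0.54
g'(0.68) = 1.07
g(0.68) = -0.90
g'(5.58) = 2.08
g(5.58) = -0.50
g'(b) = (18*sin(b)*cos(b) + 9*cos(b))*(7*sin(b) + 3)/(-9*sin(b)^2 - 9*sin(b) + 1)^2 + 7*cos(b)/(-9*sin(b)^2 - 9*sin(b) + 1) = (63*sin(b)^2 + 54*sin(b) + 34)*cos(b)/(9*sin(b)^2 + 9*sin(b) - 1)^2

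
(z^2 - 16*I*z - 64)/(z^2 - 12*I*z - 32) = (z - 8*I)/(z - 4*I)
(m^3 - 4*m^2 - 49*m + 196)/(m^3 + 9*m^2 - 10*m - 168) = (m - 7)/(m + 6)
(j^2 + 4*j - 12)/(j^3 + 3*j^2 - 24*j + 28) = (j + 6)/(j^2 + 5*j - 14)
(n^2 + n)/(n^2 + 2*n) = (n + 1)/(n + 2)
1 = 1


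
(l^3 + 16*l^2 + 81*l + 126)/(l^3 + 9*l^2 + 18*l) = (l + 7)/l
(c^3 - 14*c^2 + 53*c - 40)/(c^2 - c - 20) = (c^2 - 9*c + 8)/(c + 4)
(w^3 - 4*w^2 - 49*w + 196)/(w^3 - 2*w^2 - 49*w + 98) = (w - 4)/(w - 2)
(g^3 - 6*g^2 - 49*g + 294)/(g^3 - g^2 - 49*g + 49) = (g - 6)/(g - 1)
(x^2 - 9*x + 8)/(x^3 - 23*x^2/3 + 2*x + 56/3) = 3*(x^2 - 9*x + 8)/(3*x^3 - 23*x^2 + 6*x + 56)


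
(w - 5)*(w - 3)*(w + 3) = w^3 - 5*w^2 - 9*w + 45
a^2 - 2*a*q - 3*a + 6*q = (a - 3)*(a - 2*q)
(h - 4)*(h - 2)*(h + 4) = h^3 - 2*h^2 - 16*h + 32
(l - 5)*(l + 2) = l^2 - 3*l - 10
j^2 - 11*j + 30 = (j - 6)*(j - 5)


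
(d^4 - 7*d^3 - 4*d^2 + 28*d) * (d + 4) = d^5 - 3*d^4 - 32*d^3 + 12*d^2 + 112*d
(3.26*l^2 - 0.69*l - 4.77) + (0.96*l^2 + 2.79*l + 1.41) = 4.22*l^2 + 2.1*l - 3.36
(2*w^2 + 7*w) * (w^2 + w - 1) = 2*w^4 + 9*w^3 + 5*w^2 - 7*w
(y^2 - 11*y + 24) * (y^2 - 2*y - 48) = y^4 - 13*y^3 - 2*y^2 + 480*y - 1152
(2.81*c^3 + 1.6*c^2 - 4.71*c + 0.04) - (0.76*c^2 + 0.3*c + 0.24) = 2.81*c^3 + 0.84*c^2 - 5.01*c - 0.2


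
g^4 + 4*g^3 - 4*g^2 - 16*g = g*(g - 2)*(g + 2)*(g + 4)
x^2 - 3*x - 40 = (x - 8)*(x + 5)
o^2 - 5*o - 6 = (o - 6)*(o + 1)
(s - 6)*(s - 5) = s^2 - 11*s + 30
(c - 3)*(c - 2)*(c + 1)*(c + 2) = c^4 - 2*c^3 - 7*c^2 + 8*c + 12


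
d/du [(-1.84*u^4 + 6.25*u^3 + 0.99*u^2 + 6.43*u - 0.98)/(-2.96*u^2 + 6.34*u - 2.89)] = (10.8928*u^5 - 53.4968*u^4 + 100.5204*u^3 - 28.8781*u^2 - 11.5238*u - 12.3695)/(8.7616*u^4 - 37.5328*u^3 + 57.3044*u^2 - 36.6452*u + 8.3521)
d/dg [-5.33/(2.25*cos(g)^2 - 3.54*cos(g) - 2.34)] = (18.8682 - 23.985*cos(g))*sin(g)/(-2.25*cos(g)^2 + 3.54*cos(g) + 2.34)^2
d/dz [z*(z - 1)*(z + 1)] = 3*z^2 - 1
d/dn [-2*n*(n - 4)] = 8 - 4*n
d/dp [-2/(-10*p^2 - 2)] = -10*p/(5*p^2 + 1)^2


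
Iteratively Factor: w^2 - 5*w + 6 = (w - 2)*(w - 3)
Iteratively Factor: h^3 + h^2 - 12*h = (h)*(h^2 + h - 12) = h*(h + 4)*(h - 3)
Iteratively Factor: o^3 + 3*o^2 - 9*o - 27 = (o + 3)*(o^2 - 9) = (o - 3)*(o + 3)*(o + 3)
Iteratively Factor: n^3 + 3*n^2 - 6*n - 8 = (n - 2)*(n^2 + 5*n + 4) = (n - 2)*(n + 1)*(n + 4)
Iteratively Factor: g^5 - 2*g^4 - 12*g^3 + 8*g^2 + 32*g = (g - 4)*(g^4 + 2*g^3 - 4*g^2 - 8*g) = g*(g - 4)*(g^3 + 2*g^2 - 4*g - 8) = g*(g - 4)*(g + 2)*(g^2 - 4) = g*(g - 4)*(g - 2)*(g + 2)*(g + 2)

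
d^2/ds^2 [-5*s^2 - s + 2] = -10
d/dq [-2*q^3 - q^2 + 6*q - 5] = -6*q^2 - 2*q + 6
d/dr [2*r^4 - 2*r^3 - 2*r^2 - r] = 8*r^3 - 6*r^2 - 4*r - 1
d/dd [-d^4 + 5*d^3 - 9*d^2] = d*(-4*d^2 + 15*d - 18)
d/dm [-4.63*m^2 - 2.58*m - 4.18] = -9.26*m - 2.58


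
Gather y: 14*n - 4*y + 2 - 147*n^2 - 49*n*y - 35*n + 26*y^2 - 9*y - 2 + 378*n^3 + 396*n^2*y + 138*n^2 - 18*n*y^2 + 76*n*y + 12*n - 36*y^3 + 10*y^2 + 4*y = 378*n^3 - 9*n^2 - 9*n - 36*y^3 + y^2*(36 - 18*n) + y*(396*n^2 + 27*n - 9)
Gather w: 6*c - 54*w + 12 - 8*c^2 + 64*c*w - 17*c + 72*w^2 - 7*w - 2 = -8*c^2 - 11*c + 72*w^2 + w*(64*c - 61) + 10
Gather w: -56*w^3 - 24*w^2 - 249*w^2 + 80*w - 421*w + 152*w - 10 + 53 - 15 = -56*w^3 - 273*w^2 - 189*w + 28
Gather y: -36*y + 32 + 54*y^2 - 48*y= 54*y^2 - 84*y + 32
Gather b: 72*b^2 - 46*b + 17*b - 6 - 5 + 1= 72*b^2 - 29*b - 10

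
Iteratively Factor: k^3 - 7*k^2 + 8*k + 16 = (k + 1)*(k^2 - 8*k + 16) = (k - 4)*(k + 1)*(k - 4)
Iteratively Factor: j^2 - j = (j - 1)*(j)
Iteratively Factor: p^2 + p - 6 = (p + 3)*(p - 2)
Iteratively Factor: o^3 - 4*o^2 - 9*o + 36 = (o - 4)*(o^2 - 9) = (o - 4)*(o + 3)*(o - 3)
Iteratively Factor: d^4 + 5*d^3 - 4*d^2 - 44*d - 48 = (d - 3)*(d^3 + 8*d^2 + 20*d + 16) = (d - 3)*(d + 2)*(d^2 + 6*d + 8) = (d - 3)*(d + 2)*(d + 4)*(d + 2)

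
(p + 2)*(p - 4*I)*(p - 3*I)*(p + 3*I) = p^4 + 2*p^3 - 4*I*p^3 + 9*p^2 - 8*I*p^2 + 18*p - 36*I*p - 72*I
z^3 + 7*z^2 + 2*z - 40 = (z - 2)*(z + 4)*(z + 5)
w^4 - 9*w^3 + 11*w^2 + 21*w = w*(w - 7)*(w - 3)*(w + 1)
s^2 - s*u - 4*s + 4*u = (s - 4)*(s - u)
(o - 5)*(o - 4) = o^2 - 9*o + 20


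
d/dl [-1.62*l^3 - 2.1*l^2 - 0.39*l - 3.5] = -4.86*l^2 - 4.2*l - 0.39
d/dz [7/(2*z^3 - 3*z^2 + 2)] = 42*z*(1 - z)/(2*z^3 - 3*z^2 + 2)^2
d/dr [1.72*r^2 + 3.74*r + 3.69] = 3.44*r + 3.74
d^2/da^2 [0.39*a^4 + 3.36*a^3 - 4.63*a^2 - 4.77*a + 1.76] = 4.68*a^2 + 20.16*a - 9.26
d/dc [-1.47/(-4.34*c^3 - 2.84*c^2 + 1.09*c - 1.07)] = (-19.1394*c^2 - 8.3496*c + 1.6023)/(4.34*c^3 + 2.84*c^2 - 1.09*c + 1.07)^2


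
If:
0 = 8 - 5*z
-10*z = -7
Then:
No Solution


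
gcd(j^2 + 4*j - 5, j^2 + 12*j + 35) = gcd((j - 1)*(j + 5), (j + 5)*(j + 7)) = j + 5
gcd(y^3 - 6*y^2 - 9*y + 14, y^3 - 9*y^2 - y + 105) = y - 7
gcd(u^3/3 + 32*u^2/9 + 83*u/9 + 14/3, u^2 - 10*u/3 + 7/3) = 1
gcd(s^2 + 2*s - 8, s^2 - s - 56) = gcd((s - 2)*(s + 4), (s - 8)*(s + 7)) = 1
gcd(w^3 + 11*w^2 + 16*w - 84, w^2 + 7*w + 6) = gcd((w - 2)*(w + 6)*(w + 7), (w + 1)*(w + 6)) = w + 6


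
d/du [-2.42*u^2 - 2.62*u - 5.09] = -4.84*u - 2.62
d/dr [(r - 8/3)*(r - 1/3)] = 2*r - 3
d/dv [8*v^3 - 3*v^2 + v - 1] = 24*v^2 - 6*v + 1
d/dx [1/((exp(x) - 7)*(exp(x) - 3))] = 2*(5 - exp(x))*exp(x)/(exp(4*x) - 20*exp(3*x) + 142*exp(2*x) - 420*exp(x) + 441)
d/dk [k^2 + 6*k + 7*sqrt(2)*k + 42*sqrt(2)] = 2*k + 6 + 7*sqrt(2)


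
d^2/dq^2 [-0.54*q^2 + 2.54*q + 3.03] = -1.08000000000000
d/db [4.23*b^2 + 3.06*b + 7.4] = 8.46*b + 3.06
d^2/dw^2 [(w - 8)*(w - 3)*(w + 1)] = 6*w - 20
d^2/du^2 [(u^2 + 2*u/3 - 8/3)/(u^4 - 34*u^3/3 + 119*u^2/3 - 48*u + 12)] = 2*(81*u^8 - 810*u^7 + 45*u^6 + 29094*u^5 - 150828*u^4 + 359338*u^3 - 476052*u^2 + 356184*u - 117360)/(27*u^12 - 918*u^11 + 13617*u^10 - 116020*u^9 + 629241*u^8 - 2274294*u^7 + 5569487*u^6 - 9199872*u^5 + 10001340*u^4 - 6819552*u^3 + 2702160*u^2 - 559872*u + 46656)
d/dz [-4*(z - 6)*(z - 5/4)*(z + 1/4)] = -12*z^2 + 56*z - 91/4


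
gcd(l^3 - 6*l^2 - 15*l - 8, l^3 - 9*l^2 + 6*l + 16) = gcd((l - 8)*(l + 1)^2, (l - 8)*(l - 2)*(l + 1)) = l^2 - 7*l - 8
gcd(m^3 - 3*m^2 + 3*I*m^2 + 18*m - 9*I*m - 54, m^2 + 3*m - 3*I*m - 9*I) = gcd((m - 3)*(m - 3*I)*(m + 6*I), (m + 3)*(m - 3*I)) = m - 3*I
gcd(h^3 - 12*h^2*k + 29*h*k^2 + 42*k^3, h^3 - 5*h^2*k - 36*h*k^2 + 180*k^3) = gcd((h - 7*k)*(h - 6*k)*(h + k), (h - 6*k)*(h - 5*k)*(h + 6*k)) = h - 6*k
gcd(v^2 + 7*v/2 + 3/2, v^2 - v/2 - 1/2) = v + 1/2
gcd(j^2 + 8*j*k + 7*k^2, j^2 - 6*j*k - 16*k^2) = 1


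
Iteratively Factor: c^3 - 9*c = (c - 3)*(c^2 + 3*c) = c*(c - 3)*(c + 3)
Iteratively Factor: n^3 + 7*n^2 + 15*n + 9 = (n + 3)*(n^2 + 4*n + 3) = (n + 3)^2*(n + 1)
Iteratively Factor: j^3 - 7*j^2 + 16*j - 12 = (j - 2)*(j^2 - 5*j + 6) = (j - 3)*(j - 2)*(j - 2)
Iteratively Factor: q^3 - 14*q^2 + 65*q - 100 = (q - 5)*(q^2 - 9*q + 20) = (q - 5)*(q - 4)*(q - 5)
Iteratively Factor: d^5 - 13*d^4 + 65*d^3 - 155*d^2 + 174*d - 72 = (d - 4)*(d^4 - 9*d^3 + 29*d^2 - 39*d + 18) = (d - 4)*(d - 2)*(d^3 - 7*d^2 + 15*d - 9) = (d - 4)*(d - 3)*(d - 2)*(d^2 - 4*d + 3) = (d - 4)*(d - 3)^2*(d - 2)*(d - 1)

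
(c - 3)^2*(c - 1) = c^3 - 7*c^2 + 15*c - 9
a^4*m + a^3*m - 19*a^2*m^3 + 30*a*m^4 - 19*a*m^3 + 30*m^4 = (a - 3*m)*(a - 2*m)*(a + 5*m)*(a*m + m)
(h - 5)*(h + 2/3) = h^2 - 13*h/3 - 10/3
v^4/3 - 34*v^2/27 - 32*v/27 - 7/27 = (v/3 + 1/3)*(v - 7/3)*(v + 1/3)*(v + 1)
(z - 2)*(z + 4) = z^2 + 2*z - 8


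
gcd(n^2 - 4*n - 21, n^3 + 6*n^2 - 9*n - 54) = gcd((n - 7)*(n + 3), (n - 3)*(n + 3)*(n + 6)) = n + 3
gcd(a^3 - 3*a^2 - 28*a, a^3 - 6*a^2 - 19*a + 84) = a^2 - 3*a - 28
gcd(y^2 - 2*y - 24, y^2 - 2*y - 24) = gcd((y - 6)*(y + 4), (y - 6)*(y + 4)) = y^2 - 2*y - 24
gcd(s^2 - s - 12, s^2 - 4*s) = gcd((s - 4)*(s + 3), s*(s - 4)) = s - 4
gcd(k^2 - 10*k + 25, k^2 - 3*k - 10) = k - 5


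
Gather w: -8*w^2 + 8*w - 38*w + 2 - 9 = -8*w^2 - 30*w - 7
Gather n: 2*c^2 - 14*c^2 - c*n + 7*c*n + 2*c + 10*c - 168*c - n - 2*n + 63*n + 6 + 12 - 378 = -12*c^2 - 156*c + n*(6*c + 60) - 360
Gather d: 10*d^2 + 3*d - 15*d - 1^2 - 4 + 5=10*d^2 - 12*d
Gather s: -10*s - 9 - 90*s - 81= -100*s - 90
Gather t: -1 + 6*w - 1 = 6*w - 2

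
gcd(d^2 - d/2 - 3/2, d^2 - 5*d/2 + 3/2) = d - 3/2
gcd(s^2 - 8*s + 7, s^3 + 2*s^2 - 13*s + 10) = s - 1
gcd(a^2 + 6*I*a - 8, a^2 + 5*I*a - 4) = a + 4*I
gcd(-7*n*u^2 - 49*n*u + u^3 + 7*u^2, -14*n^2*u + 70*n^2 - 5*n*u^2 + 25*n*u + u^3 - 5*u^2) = -7*n + u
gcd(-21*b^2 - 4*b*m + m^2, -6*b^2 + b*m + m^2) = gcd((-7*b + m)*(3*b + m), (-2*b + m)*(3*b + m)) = 3*b + m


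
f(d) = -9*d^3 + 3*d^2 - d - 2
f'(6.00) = -937.00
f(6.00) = -1844.00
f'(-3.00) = -262.00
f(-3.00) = 271.00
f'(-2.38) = -168.22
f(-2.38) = 138.70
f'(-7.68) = -1639.60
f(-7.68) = 4259.49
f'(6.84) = -1223.17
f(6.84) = -2748.60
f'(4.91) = -622.46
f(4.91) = -999.92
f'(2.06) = -103.22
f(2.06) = -70.01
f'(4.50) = -520.75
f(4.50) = -765.88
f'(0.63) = -7.94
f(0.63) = -3.69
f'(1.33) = -40.78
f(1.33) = -19.20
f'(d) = -27*d^2 + 6*d - 1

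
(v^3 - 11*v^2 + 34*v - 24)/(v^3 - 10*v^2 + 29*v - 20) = (v - 6)/(v - 5)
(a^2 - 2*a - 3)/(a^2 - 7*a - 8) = (a - 3)/(a - 8)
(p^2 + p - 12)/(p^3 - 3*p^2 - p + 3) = (p + 4)/(p^2 - 1)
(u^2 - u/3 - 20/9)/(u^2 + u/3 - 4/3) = (u - 5/3)/(u - 1)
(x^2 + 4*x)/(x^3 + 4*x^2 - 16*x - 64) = x/(x^2 - 16)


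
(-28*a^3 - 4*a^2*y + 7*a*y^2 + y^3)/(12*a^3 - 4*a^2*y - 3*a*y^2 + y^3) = (7*a + y)/(-3*a + y)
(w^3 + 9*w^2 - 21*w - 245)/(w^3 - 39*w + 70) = (w + 7)/(w - 2)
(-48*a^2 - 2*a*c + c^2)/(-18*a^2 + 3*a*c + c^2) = (8*a - c)/(3*a - c)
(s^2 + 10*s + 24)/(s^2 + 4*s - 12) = (s + 4)/(s - 2)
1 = 1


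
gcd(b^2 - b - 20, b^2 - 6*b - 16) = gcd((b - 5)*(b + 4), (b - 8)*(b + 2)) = 1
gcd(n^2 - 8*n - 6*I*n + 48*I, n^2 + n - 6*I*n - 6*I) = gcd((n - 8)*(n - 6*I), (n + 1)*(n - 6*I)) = n - 6*I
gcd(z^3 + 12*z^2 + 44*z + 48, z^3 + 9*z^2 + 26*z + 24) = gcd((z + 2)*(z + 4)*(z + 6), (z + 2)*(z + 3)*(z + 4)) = z^2 + 6*z + 8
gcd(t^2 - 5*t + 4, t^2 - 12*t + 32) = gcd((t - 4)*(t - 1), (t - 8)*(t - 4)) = t - 4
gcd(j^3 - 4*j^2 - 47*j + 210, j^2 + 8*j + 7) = j + 7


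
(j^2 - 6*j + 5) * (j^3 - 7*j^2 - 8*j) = j^5 - 13*j^4 + 39*j^3 + 13*j^2 - 40*j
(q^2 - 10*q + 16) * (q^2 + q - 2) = q^4 - 9*q^3 + 4*q^2 + 36*q - 32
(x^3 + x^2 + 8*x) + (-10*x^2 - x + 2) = x^3 - 9*x^2 + 7*x + 2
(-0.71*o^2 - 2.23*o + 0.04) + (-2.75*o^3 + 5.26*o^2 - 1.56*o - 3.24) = -2.75*o^3 + 4.55*o^2 - 3.79*o - 3.2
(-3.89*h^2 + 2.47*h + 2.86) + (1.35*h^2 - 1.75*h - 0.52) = -2.54*h^2 + 0.72*h + 2.34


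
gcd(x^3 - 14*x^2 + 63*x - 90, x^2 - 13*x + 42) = x - 6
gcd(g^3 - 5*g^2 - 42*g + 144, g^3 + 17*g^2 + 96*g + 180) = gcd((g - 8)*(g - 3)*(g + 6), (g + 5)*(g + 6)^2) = g + 6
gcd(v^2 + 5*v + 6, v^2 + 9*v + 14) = v + 2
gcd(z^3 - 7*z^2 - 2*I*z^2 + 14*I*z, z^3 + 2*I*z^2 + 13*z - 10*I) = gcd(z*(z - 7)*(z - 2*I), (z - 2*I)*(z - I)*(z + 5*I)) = z - 2*I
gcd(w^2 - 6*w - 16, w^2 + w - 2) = w + 2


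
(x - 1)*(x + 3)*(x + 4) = x^3 + 6*x^2 + 5*x - 12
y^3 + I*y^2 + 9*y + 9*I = (y - 3*I)*(y + I)*(y + 3*I)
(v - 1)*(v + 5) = v^2 + 4*v - 5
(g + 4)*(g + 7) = g^2 + 11*g + 28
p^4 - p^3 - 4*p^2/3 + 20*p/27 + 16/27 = (p - 4/3)*(p - 1)*(p + 2/3)^2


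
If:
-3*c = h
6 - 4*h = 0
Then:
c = -1/2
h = 3/2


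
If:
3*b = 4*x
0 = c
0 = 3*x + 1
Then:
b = -4/9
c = 0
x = -1/3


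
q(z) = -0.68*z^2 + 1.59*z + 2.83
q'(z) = 1.59 - 1.36*z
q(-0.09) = 2.68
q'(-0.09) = 1.71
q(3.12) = 1.17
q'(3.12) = -2.65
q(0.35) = 3.30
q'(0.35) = 1.11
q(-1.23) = -0.15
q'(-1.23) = 3.26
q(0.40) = 3.36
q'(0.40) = 1.05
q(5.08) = -6.64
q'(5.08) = -5.32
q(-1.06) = 0.38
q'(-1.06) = 3.03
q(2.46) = 2.63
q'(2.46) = -1.76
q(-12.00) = -114.17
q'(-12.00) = 17.91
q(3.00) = 1.48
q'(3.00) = -2.49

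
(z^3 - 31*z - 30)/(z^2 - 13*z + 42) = (z^2 + 6*z + 5)/(z - 7)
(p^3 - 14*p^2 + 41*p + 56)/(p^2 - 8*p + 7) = (p^2 - 7*p - 8)/(p - 1)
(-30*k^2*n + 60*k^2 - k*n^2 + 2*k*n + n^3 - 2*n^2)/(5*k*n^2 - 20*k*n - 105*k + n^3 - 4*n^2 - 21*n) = (-6*k*n + 12*k + n^2 - 2*n)/(n^2 - 4*n - 21)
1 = 1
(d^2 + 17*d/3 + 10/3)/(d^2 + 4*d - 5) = (d + 2/3)/(d - 1)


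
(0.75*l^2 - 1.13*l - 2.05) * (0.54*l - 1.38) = 0.405*l^3 - 1.6452*l^2 + 0.4524*l + 2.829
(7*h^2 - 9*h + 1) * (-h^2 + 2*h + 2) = -7*h^4 + 23*h^3 - 5*h^2 - 16*h + 2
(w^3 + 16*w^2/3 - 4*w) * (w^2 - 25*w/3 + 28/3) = w^5 - 3*w^4 - 352*w^3/9 + 748*w^2/9 - 112*w/3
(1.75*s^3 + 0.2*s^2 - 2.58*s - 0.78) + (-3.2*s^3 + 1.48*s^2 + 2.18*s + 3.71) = -1.45*s^3 + 1.68*s^2 - 0.4*s + 2.93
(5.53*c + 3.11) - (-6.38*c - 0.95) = 11.91*c + 4.06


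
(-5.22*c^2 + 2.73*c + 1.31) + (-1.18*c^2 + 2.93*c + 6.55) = -6.4*c^2 + 5.66*c + 7.86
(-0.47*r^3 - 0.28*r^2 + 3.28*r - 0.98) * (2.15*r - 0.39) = -1.0105*r^4 - 0.4187*r^3 + 7.1612*r^2 - 3.3862*r + 0.3822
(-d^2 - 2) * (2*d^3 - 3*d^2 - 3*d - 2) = -2*d^5 + 3*d^4 - d^3 + 8*d^2 + 6*d + 4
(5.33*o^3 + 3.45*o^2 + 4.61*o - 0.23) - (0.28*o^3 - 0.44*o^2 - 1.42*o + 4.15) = 5.05*o^3 + 3.89*o^2 + 6.03*o - 4.38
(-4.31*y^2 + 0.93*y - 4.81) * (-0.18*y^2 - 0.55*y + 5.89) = 0.7758*y^4 + 2.2031*y^3 - 25.0316*y^2 + 8.1232*y - 28.3309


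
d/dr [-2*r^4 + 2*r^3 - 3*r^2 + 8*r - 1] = -8*r^3 + 6*r^2 - 6*r + 8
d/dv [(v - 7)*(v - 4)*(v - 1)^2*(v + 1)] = 5*v^4 - 48*v^3 + 114*v^2 - 32*v - 39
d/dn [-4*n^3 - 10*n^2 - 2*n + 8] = -12*n^2 - 20*n - 2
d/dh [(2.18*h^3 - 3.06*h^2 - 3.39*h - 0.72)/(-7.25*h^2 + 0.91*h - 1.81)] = (-15.805*h^4 + 3.9676*h^3 - 39.1995*h^2 + 0.637200000000002*h + 6.7911)/(52.5625*h^4 - 13.195*h^3 + 27.0731*h^2 - 3.2942*h + 3.2761)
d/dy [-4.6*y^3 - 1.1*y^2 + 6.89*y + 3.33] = -13.8*y^2 - 2.2*y + 6.89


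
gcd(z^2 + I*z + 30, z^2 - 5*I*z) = z - 5*I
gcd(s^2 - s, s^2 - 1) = s - 1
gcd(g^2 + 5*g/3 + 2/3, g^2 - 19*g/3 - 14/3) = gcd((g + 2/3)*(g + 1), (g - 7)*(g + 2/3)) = g + 2/3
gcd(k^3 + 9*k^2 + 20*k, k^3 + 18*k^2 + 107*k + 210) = k + 5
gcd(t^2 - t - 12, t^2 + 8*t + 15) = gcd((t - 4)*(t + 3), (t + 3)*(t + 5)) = t + 3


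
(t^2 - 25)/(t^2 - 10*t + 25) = (t + 5)/(t - 5)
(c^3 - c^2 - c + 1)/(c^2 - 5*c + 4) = (c^2 - 1)/(c - 4)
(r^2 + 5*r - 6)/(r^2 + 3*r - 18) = (r - 1)/(r - 3)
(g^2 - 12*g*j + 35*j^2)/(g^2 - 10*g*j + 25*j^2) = (g - 7*j)/(g - 5*j)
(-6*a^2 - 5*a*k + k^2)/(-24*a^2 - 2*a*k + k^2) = (a + k)/(4*a + k)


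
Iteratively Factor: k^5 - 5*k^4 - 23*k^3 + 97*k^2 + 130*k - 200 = (k - 5)*(k^4 - 23*k^2 - 18*k + 40) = (k - 5)*(k + 2)*(k^3 - 2*k^2 - 19*k + 20) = (k - 5)^2*(k + 2)*(k^2 + 3*k - 4) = (k - 5)^2*(k + 2)*(k + 4)*(k - 1)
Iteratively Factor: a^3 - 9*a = (a - 3)*(a^2 + 3*a) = (a - 3)*(a + 3)*(a)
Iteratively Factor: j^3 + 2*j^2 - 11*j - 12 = (j + 1)*(j^2 + j - 12) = (j - 3)*(j + 1)*(j + 4)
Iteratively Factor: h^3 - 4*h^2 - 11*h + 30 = (h - 5)*(h^2 + h - 6) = (h - 5)*(h - 2)*(h + 3)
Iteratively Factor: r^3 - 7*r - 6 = (r + 1)*(r^2 - r - 6) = (r + 1)*(r + 2)*(r - 3)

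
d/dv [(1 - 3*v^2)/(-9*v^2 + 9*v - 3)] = (-3*v^2 + 4*v - 1)/(9*v^4 - 18*v^3 + 15*v^2 - 6*v + 1)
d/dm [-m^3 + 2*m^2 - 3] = m*(4 - 3*m)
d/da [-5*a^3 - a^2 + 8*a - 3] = -15*a^2 - 2*a + 8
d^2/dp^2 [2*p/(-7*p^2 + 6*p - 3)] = 4*(-4*p*(7*p - 3)^2 + 3*(7*p - 2)*(7*p^2 - 6*p + 3))/(7*p^2 - 6*p + 3)^3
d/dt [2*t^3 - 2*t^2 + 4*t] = 6*t^2 - 4*t + 4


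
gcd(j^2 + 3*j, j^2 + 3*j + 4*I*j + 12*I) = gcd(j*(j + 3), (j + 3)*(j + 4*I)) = j + 3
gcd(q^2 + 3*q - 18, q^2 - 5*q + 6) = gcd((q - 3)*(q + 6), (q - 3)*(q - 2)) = q - 3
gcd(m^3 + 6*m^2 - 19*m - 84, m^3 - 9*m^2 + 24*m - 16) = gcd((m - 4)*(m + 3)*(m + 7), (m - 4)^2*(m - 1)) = m - 4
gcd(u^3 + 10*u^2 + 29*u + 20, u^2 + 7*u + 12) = u + 4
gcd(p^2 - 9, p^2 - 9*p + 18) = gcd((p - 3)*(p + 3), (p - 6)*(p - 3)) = p - 3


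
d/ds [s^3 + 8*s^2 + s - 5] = 3*s^2 + 16*s + 1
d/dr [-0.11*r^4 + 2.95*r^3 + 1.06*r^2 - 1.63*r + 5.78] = -0.44*r^3 + 8.85*r^2 + 2.12*r - 1.63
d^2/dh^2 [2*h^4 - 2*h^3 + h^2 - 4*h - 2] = 24*h^2 - 12*h + 2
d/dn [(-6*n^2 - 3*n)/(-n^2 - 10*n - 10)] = 3*(19*n^2 + 40*n + 10)/(n^4 + 20*n^3 + 120*n^2 + 200*n + 100)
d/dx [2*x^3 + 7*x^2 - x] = 6*x^2 + 14*x - 1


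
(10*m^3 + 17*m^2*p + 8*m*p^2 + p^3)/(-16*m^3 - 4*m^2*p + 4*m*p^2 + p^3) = (5*m^2 + 6*m*p + p^2)/(-8*m^2 + 2*m*p + p^2)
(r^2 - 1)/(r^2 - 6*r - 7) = (r - 1)/(r - 7)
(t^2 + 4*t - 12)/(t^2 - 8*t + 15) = (t^2 + 4*t - 12)/(t^2 - 8*t + 15)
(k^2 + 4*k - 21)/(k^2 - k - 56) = (k - 3)/(k - 8)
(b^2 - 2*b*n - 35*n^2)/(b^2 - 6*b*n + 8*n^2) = (b^2 - 2*b*n - 35*n^2)/(b^2 - 6*b*n + 8*n^2)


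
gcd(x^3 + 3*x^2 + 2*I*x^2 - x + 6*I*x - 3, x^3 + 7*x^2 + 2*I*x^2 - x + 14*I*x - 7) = x^2 + 2*I*x - 1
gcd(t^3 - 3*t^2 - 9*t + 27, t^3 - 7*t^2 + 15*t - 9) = t^2 - 6*t + 9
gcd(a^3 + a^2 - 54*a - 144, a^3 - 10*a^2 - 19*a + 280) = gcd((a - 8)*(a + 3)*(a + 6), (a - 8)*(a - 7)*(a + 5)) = a - 8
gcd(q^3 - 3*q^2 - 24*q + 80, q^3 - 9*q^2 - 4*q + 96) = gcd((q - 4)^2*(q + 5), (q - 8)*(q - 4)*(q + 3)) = q - 4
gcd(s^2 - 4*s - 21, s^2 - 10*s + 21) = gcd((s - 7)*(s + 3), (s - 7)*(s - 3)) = s - 7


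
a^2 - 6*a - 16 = (a - 8)*(a + 2)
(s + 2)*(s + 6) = s^2 + 8*s + 12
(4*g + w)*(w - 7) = 4*g*w - 28*g + w^2 - 7*w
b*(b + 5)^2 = b^3 + 10*b^2 + 25*b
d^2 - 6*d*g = d*(d - 6*g)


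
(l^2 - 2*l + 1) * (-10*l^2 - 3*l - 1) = -10*l^4 + 17*l^3 - 5*l^2 - l - 1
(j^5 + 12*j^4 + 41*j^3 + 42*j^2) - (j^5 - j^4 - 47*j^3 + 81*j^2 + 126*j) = 13*j^4 + 88*j^3 - 39*j^2 - 126*j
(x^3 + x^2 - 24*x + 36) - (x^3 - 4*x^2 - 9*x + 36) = 5*x^2 - 15*x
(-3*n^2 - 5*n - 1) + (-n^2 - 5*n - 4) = -4*n^2 - 10*n - 5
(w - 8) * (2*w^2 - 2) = 2*w^3 - 16*w^2 - 2*w + 16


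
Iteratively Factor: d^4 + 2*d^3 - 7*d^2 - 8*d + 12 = (d - 1)*(d^3 + 3*d^2 - 4*d - 12) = (d - 2)*(d - 1)*(d^2 + 5*d + 6) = (d - 2)*(d - 1)*(d + 2)*(d + 3)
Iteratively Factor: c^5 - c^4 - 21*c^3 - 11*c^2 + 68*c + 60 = (c - 2)*(c^4 + c^3 - 19*c^2 - 49*c - 30) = (c - 2)*(c + 1)*(c^3 - 19*c - 30) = (c - 5)*(c - 2)*(c + 1)*(c^2 + 5*c + 6) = (c - 5)*(c - 2)*(c + 1)*(c + 2)*(c + 3)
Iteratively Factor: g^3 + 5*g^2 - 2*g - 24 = (g + 4)*(g^2 + g - 6) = (g + 3)*(g + 4)*(g - 2)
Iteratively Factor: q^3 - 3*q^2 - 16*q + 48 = (q + 4)*(q^2 - 7*q + 12) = (q - 3)*(q + 4)*(q - 4)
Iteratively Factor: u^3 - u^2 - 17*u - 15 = (u - 5)*(u^2 + 4*u + 3) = (u - 5)*(u + 3)*(u + 1)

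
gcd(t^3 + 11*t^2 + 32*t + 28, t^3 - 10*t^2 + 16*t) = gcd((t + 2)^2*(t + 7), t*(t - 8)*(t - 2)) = 1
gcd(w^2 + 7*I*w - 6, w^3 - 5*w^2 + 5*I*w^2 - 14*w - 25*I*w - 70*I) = 1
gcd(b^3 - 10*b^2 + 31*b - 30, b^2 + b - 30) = b - 5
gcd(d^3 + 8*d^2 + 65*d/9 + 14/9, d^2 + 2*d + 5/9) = d + 1/3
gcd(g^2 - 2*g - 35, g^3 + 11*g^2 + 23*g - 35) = g + 5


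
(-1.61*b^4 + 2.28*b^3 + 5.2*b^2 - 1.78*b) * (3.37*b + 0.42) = -5.4257*b^5 + 7.0074*b^4 + 18.4816*b^3 - 3.8146*b^2 - 0.7476*b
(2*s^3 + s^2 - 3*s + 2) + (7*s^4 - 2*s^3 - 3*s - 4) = 7*s^4 + s^2 - 6*s - 2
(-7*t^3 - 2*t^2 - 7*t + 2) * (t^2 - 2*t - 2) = -7*t^5 + 12*t^4 + 11*t^3 + 20*t^2 + 10*t - 4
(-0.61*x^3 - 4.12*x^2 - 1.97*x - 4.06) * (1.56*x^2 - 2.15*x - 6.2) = -0.9516*x^5 - 5.1157*x^4 + 9.5668*x^3 + 23.4459*x^2 + 20.943*x + 25.172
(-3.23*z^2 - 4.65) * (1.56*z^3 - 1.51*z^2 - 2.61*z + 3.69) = -5.0388*z^5 + 4.8773*z^4 + 1.1763*z^3 - 4.8972*z^2 + 12.1365*z - 17.1585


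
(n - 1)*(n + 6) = n^2 + 5*n - 6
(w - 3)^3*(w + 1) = w^4 - 8*w^3 + 18*w^2 - 27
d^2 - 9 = (d - 3)*(d + 3)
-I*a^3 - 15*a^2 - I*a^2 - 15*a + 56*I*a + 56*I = (a - 8*I)*(a - 7*I)*(-I*a - I)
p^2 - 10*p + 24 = (p - 6)*(p - 4)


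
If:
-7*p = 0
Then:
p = 0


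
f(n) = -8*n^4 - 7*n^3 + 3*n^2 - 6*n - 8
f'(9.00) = -24981.00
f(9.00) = -57410.00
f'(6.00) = -7638.00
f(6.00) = -11816.00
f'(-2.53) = 362.62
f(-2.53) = -188.03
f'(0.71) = -23.78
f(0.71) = -15.29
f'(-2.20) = 219.90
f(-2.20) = -93.15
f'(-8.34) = 17046.29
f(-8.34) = -34392.49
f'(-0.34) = -9.21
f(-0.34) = -5.44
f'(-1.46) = 40.06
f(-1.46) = -7.41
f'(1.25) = -93.81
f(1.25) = -44.02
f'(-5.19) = 3870.75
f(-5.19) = -4721.89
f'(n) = -32*n^3 - 21*n^2 + 6*n - 6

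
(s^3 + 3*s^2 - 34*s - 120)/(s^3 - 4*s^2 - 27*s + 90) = (s + 4)/(s - 3)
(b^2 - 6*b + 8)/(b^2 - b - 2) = (b - 4)/(b + 1)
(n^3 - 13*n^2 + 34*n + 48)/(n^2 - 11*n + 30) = (n^2 - 7*n - 8)/(n - 5)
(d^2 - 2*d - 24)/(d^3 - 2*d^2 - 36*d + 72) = (d + 4)/(d^2 + 4*d - 12)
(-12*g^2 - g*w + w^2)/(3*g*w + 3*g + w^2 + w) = (-4*g + w)/(w + 1)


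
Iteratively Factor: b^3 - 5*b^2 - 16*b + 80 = (b - 5)*(b^2 - 16) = (b - 5)*(b - 4)*(b + 4)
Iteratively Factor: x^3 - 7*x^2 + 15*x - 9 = (x - 3)*(x^2 - 4*x + 3) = (x - 3)*(x - 1)*(x - 3)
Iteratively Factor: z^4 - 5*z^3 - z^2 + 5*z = (z - 1)*(z^3 - 4*z^2 - 5*z) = z*(z - 1)*(z^2 - 4*z - 5) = z*(z - 5)*(z - 1)*(z + 1)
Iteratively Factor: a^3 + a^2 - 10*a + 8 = (a - 1)*(a^2 + 2*a - 8) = (a - 1)*(a + 4)*(a - 2)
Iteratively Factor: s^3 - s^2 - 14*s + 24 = (s - 3)*(s^2 + 2*s - 8) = (s - 3)*(s - 2)*(s + 4)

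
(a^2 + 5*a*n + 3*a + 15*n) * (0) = 0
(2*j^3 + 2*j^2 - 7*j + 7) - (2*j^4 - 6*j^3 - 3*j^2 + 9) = -2*j^4 + 8*j^3 + 5*j^2 - 7*j - 2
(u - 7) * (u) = u^2 - 7*u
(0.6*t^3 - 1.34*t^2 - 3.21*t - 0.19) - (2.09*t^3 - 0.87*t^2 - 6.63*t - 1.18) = -1.49*t^3 - 0.47*t^2 + 3.42*t + 0.99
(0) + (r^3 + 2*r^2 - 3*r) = r^3 + 2*r^2 - 3*r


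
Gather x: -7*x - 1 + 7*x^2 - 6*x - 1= 7*x^2 - 13*x - 2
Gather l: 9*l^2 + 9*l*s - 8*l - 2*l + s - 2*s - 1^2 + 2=9*l^2 + l*(9*s - 10) - s + 1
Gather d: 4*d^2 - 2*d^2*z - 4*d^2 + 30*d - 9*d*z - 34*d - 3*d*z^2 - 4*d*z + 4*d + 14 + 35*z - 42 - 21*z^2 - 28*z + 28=-2*d^2*z + d*(-3*z^2 - 13*z) - 21*z^2 + 7*z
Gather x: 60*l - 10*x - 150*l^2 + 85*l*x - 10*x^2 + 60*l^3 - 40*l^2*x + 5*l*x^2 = 60*l^3 - 150*l^2 + 60*l + x^2*(5*l - 10) + x*(-40*l^2 + 85*l - 10)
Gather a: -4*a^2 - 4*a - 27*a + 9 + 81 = -4*a^2 - 31*a + 90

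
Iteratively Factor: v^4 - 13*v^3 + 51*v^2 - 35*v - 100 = (v - 5)*(v^3 - 8*v^2 + 11*v + 20) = (v - 5)*(v + 1)*(v^2 - 9*v + 20) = (v - 5)*(v - 4)*(v + 1)*(v - 5)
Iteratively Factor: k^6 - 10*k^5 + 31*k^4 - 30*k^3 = (k - 2)*(k^5 - 8*k^4 + 15*k^3) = (k - 3)*(k - 2)*(k^4 - 5*k^3) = k*(k - 3)*(k - 2)*(k^3 - 5*k^2) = k^2*(k - 3)*(k - 2)*(k^2 - 5*k) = k^3*(k - 3)*(k - 2)*(k - 5)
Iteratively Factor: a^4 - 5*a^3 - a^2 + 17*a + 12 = (a - 3)*(a^3 - 2*a^2 - 7*a - 4) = (a - 4)*(a - 3)*(a^2 + 2*a + 1) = (a - 4)*(a - 3)*(a + 1)*(a + 1)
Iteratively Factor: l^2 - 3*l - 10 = (l - 5)*(l + 2)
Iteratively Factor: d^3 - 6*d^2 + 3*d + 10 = (d - 5)*(d^2 - d - 2) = (d - 5)*(d + 1)*(d - 2)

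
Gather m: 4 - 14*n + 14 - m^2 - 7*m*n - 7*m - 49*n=-m^2 + m*(-7*n - 7) - 63*n + 18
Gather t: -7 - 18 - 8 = -33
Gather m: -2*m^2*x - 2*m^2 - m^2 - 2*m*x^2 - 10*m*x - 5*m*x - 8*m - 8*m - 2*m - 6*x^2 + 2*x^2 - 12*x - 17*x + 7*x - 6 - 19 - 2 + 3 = m^2*(-2*x - 3) + m*(-2*x^2 - 15*x - 18) - 4*x^2 - 22*x - 24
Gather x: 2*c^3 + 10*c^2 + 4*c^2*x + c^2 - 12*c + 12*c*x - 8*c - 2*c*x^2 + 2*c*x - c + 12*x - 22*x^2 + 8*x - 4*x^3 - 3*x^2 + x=2*c^3 + 11*c^2 - 21*c - 4*x^3 + x^2*(-2*c - 25) + x*(4*c^2 + 14*c + 21)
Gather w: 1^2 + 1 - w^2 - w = -w^2 - w + 2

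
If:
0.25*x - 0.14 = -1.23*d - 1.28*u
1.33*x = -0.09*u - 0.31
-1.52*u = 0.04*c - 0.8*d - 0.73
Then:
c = 865.060523938573*x + 223.104561878952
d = 15.1752484191509*x + 3.69828364950316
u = -14.7777777777778*x - 3.44444444444444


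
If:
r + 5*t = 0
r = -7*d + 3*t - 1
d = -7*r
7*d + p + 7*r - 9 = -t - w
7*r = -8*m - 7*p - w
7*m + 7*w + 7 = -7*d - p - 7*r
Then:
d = -35/237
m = -20236/3555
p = 126203/21330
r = 5/237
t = -1/237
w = 84757/21330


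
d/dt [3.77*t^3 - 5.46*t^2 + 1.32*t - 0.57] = 11.31*t^2 - 10.92*t + 1.32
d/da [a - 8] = 1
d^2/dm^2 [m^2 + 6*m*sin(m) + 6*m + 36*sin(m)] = -6*m*sin(m) - 36*sin(m) + 12*cos(m) + 2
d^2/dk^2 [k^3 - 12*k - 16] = 6*k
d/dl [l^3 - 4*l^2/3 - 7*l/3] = 3*l^2 - 8*l/3 - 7/3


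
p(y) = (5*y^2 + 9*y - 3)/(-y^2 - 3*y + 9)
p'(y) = (2*y + 3)*(5*y^2 + 9*y - 3)/(-y^2 - 3*y + 9)^2 + (10*y + 9)/(-y^2 - 3*y + 9) = 6*(-y^2 + 14*y + 12)/(y^4 + 6*y^3 - 9*y^2 - 54*y + 81)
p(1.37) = 6.21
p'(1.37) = 19.37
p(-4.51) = 26.54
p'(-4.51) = -89.43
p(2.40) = -11.97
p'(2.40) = 15.24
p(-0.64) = -0.64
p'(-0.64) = 0.14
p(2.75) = -8.74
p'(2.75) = 5.55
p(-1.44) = -0.50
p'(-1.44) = -0.49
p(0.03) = -0.31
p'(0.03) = 0.94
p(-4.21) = 12.22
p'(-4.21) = -25.43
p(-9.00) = -7.13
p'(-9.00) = -0.58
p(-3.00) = 1.67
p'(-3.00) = -2.89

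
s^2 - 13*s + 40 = (s - 8)*(s - 5)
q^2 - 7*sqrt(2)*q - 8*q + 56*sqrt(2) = (q - 8)*(q - 7*sqrt(2))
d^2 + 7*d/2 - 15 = (d - 5/2)*(d + 6)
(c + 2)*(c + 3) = c^2 + 5*c + 6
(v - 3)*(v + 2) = v^2 - v - 6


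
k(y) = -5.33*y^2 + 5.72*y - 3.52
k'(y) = 5.72 - 10.66*y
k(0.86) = -2.54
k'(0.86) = -3.45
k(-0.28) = -5.54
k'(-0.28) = 8.70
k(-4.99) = -164.78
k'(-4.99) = 58.91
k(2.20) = -16.73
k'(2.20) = -17.73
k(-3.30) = -80.44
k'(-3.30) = 40.90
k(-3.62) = -94.07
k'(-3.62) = 44.31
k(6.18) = -171.74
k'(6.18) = -60.16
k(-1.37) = -21.36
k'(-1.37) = 20.32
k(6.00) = -161.08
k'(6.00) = -58.24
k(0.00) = -3.52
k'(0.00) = 5.72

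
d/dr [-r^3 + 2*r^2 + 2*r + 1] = -3*r^2 + 4*r + 2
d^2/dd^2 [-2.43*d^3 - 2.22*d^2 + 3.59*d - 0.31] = -14.58*d - 4.44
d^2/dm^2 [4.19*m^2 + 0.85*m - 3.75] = 8.38000000000000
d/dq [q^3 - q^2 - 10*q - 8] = 3*q^2 - 2*q - 10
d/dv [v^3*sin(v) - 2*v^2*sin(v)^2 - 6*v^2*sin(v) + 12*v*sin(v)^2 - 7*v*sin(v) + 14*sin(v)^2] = v^3*cos(v) + 3*v^2*sin(v) - 2*v^2*sin(2*v) - 6*v^2*cos(v) - 4*v*sin(v)^2 - 12*v*sin(v) + 12*v*sin(2*v) - 7*v*cos(v) + 12*sin(v)^2 - 7*sin(v) + 14*sin(2*v)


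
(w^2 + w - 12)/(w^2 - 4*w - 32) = (w - 3)/(w - 8)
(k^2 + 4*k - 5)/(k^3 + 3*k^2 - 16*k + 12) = (k + 5)/(k^2 + 4*k - 12)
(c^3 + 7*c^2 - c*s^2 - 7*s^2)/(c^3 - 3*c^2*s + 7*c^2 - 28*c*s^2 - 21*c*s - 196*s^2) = (-c^2 + s^2)/(-c^2 + 3*c*s + 28*s^2)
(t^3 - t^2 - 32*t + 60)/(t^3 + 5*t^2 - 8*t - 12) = (t - 5)/(t + 1)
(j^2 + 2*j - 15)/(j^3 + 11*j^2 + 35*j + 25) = (j - 3)/(j^2 + 6*j + 5)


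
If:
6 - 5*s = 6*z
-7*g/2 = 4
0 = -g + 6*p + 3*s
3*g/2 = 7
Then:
No Solution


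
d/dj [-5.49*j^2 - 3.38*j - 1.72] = -10.98*j - 3.38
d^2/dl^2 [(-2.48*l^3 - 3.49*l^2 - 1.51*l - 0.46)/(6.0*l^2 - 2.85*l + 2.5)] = (1.13686837721616e-13*l^5 + 1.13686837721616e-13*l^4 - 193.9656*l^3 + 320.76*l^2 + 90.096*l - 58.8152)/(216.0*l^6 - 307.8*l^5 + 416.205*l^4 - 279.649125*l^3 + 173.41875*l^2 - 53.4375*l + 15.625)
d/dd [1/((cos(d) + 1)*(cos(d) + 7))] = 2*(cos(d) + 4)*sin(d)/((cos(d) + 1)^2*(cos(d) + 7)^2)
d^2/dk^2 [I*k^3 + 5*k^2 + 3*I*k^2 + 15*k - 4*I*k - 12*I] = 6*I*k + 10 + 6*I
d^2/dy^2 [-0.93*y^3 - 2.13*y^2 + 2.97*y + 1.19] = -5.58*y - 4.26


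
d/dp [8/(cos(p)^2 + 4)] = 32*sin(2*p)/(cos(2*p) + 9)^2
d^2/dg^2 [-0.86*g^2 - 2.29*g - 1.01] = -1.72000000000000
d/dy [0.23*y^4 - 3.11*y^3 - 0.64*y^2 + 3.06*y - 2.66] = 0.92*y^3 - 9.33*y^2 - 1.28*y + 3.06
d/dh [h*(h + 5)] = 2*h + 5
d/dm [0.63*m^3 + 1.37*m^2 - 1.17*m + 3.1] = 1.89*m^2 + 2.74*m - 1.17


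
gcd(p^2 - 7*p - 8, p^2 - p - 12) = 1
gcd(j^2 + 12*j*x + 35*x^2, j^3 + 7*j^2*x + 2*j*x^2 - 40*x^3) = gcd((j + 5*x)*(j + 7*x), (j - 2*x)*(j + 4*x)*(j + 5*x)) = j + 5*x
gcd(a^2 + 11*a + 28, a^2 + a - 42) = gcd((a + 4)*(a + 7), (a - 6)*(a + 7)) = a + 7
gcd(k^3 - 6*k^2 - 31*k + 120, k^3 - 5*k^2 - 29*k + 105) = k^2 + 2*k - 15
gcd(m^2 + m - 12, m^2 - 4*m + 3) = m - 3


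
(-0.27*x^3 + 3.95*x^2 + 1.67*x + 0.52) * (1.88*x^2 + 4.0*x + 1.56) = -0.5076*x^5 + 6.346*x^4 + 18.5184*x^3 + 13.8196*x^2 + 4.6852*x + 0.8112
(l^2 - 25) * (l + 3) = l^3 + 3*l^2 - 25*l - 75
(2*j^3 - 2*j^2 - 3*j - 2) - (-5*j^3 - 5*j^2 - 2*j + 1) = 7*j^3 + 3*j^2 - j - 3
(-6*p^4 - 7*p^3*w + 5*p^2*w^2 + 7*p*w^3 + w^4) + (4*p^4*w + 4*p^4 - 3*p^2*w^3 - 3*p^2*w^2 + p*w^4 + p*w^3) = 4*p^4*w - 2*p^4 - 7*p^3*w - 3*p^2*w^3 + 2*p^2*w^2 + p*w^4 + 8*p*w^3 + w^4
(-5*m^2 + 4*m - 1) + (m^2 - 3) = -4*m^2 + 4*m - 4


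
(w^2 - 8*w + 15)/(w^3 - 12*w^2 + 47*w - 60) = 1/(w - 4)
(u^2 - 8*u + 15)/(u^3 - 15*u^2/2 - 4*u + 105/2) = 2*(u - 5)/(2*u^2 - 9*u - 35)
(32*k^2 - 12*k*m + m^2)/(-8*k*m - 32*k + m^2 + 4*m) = (-4*k + m)/(m + 4)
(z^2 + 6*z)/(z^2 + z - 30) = z/(z - 5)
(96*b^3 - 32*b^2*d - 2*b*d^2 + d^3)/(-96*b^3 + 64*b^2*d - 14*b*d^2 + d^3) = (-6*b - d)/(6*b - d)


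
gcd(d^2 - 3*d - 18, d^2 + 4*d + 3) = d + 3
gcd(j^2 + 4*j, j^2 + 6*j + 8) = j + 4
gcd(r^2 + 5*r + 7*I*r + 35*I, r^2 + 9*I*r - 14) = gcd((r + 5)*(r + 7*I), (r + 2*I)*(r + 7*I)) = r + 7*I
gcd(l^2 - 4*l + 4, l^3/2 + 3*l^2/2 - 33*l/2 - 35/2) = 1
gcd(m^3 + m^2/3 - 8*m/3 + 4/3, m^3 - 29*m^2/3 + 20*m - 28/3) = m - 2/3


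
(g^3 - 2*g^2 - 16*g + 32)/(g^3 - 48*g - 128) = (g^2 - 6*g + 8)/(g^2 - 4*g - 32)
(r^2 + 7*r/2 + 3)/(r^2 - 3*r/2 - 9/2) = (r + 2)/(r - 3)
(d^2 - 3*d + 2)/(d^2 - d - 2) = (d - 1)/(d + 1)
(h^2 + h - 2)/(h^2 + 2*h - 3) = (h + 2)/(h + 3)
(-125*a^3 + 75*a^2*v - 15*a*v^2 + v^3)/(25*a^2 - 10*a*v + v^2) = -5*a + v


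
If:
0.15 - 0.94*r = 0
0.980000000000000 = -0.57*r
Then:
No Solution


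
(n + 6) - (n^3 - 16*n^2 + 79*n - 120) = -n^3 + 16*n^2 - 78*n + 126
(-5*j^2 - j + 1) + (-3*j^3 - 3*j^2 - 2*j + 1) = -3*j^3 - 8*j^2 - 3*j + 2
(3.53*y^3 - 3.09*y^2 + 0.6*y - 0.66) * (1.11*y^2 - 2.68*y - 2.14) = 3.9183*y^5 - 12.8903*y^4 + 1.393*y^3 + 4.272*y^2 + 0.4848*y + 1.4124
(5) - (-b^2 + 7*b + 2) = b^2 - 7*b + 3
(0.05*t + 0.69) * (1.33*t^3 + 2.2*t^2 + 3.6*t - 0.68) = 0.0665*t^4 + 1.0277*t^3 + 1.698*t^2 + 2.45*t - 0.4692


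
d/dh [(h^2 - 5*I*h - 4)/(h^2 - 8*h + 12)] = (h^2*(-8 + 5*I) + 32*h - 32 - 60*I)/(h^4 - 16*h^3 + 88*h^2 - 192*h + 144)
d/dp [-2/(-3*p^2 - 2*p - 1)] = 4*(-3*p - 1)/(3*p^2 + 2*p + 1)^2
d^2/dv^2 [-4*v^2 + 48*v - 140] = -8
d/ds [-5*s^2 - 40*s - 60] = -10*s - 40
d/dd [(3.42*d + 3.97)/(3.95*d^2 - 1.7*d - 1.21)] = (-13.509*d^2 - 31.363*d + 2.6108)/(15.6025*d^4 - 13.43*d^3 - 6.669*d^2 + 4.114*d + 1.4641)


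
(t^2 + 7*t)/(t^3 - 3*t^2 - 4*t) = (t + 7)/(t^2 - 3*t - 4)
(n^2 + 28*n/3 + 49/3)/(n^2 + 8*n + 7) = (n + 7/3)/(n + 1)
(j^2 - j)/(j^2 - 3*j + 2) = j/(j - 2)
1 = 1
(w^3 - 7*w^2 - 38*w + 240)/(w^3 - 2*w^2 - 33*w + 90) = (w - 8)/(w - 3)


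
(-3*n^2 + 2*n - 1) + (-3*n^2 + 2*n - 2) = -6*n^2 + 4*n - 3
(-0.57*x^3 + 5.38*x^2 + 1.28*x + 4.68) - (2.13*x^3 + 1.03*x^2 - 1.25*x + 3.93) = -2.7*x^3 + 4.35*x^2 + 2.53*x + 0.75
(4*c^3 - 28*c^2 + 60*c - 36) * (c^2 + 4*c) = 4*c^5 - 12*c^4 - 52*c^3 + 204*c^2 - 144*c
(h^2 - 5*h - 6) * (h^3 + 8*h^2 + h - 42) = h^5 + 3*h^4 - 45*h^3 - 95*h^2 + 204*h + 252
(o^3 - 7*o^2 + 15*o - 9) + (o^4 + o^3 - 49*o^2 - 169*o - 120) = o^4 + 2*o^3 - 56*o^2 - 154*o - 129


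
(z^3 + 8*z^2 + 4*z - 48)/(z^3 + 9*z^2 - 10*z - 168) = (z^2 + 2*z - 8)/(z^2 + 3*z - 28)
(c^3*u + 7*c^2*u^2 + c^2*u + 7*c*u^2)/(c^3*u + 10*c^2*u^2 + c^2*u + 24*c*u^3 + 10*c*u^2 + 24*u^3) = c*(c + 7*u)/(c^2 + 10*c*u + 24*u^2)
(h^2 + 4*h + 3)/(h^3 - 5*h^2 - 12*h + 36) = (h + 1)/(h^2 - 8*h + 12)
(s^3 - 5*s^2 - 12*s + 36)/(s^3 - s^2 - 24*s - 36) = (s - 2)/(s + 2)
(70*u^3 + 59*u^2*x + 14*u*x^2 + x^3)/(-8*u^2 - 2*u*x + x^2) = (35*u^2 + 12*u*x + x^2)/(-4*u + x)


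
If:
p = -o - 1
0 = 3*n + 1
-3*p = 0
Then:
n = -1/3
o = -1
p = 0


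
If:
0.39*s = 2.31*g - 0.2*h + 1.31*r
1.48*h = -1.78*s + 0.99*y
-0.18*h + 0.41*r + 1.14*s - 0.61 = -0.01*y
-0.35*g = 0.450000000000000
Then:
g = -1.29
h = 0.610180001235*y + 0.27387151884404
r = 0.107697136858572*y + 2.24119547990038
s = 0.0488391000967417*y - 0.22771339769055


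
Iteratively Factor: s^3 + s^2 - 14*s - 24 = (s - 4)*(s^2 + 5*s + 6) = (s - 4)*(s + 3)*(s + 2)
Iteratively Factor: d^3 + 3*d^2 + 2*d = (d + 2)*(d^2 + d) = (d + 1)*(d + 2)*(d)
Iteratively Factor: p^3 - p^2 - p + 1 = (p + 1)*(p^2 - 2*p + 1) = (p - 1)*(p + 1)*(p - 1)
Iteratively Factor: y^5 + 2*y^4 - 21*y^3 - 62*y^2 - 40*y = (y + 1)*(y^4 + y^3 - 22*y^2 - 40*y) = (y + 1)*(y + 4)*(y^3 - 3*y^2 - 10*y) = (y - 5)*(y + 1)*(y + 4)*(y^2 + 2*y) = (y - 5)*(y + 1)*(y + 2)*(y + 4)*(y)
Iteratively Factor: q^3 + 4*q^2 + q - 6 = (q + 2)*(q^2 + 2*q - 3) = (q + 2)*(q + 3)*(q - 1)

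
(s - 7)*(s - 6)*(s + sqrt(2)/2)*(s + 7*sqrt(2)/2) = s^4 - 13*s^3 + 4*sqrt(2)*s^3 - 52*sqrt(2)*s^2 + 91*s^2/2 - 91*s/2 + 168*sqrt(2)*s + 147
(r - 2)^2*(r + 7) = r^3 + 3*r^2 - 24*r + 28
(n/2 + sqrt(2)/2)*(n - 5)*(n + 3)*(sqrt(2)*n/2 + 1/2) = sqrt(2)*n^4/4 - sqrt(2)*n^3/2 + 3*n^3/4 - 7*sqrt(2)*n^2/2 - 3*n^2/2 - 45*n/4 - sqrt(2)*n/2 - 15*sqrt(2)/4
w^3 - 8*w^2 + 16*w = w*(w - 4)^2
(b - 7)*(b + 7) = b^2 - 49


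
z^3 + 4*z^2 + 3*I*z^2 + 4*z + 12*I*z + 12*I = (z + 2)^2*(z + 3*I)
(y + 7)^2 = y^2 + 14*y + 49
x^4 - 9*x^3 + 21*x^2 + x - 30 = (x - 5)*(x - 3)*(x - 2)*(x + 1)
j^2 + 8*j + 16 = (j + 4)^2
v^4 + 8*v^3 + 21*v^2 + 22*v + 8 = (v + 1)^2*(v + 2)*(v + 4)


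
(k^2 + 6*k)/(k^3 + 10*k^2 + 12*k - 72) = k/(k^2 + 4*k - 12)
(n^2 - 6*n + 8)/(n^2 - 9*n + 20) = (n - 2)/(n - 5)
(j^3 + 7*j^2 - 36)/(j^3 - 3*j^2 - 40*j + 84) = (j + 3)/(j - 7)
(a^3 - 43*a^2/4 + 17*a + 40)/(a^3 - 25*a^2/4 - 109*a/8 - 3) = 2*(4*a^2 - 11*a - 20)/(8*a^2 + 14*a + 3)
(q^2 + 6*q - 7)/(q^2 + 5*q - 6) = (q + 7)/(q + 6)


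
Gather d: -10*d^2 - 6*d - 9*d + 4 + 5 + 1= -10*d^2 - 15*d + 10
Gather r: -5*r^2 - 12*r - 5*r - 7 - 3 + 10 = -5*r^2 - 17*r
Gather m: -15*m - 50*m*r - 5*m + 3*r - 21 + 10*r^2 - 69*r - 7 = m*(-50*r - 20) + 10*r^2 - 66*r - 28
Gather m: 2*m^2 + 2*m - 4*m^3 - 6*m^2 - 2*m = -4*m^3 - 4*m^2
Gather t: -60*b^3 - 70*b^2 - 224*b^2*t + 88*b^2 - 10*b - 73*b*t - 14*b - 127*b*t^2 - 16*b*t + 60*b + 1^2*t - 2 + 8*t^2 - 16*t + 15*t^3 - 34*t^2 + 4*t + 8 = -60*b^3 + 18*b^2 + 36*b + 15*t^3 + t^2*(-127*b - 26) + t*(-224*b^2 - 89*b - 11) + 6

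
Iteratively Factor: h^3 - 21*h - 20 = (h - 5)*(h^2 + 5*h + 4) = (h - 5)*(h + 1)*(h + 4)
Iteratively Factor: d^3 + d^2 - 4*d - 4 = (d + 2)*(d^2 - d - 2) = (d + 1)*(d + 2)*(d - 2)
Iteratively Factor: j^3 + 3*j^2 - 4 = (j - 1)*(j^2 + 4*j + 4) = (j - 1)*(j + 2)*(j + 2)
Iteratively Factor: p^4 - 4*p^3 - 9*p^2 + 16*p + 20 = (p + 2)*(p^3 - 6*p^2 + 3*p + 10) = (p - 2)*(p + 2)*(p^2 - 4*p - 5) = (p - 5)*(p - 2)*(p + 2)*(p + 1)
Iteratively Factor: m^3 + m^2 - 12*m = (m - 3)*(m^2 + 4*m) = m*(m - 3)*(m + 4)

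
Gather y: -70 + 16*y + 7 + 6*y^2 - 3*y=6*y^2 + 13*y - 63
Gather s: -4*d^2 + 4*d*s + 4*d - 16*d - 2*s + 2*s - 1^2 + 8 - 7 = -4*d^2 + 4*d*s - 12*d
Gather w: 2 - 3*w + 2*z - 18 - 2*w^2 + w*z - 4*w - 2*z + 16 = -2*w^2 + w*(z - 7)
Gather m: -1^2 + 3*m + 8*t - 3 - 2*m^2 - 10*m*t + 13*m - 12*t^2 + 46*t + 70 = -2*m^2 + m*(16 - 10*t) - 12*t^2 + 54*t + 66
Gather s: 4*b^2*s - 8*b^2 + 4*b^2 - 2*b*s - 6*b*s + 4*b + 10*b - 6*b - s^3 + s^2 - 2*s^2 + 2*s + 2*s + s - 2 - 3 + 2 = -4*b^2 + 8*b - s^3 - s^2 + s*(4*b^2 - 8*b + 5) - 3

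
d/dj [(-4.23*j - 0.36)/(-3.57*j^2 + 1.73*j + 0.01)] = (-15.1011*j^2 - 2.5704*j + 0.5805)/(12.7449*j^4 - 12.3522*j^3 + 2.9215*j^2 + 0.0346*j + 0.0001)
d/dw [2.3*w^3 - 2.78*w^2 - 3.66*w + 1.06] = 6.9*w^2 - 5.56*w - 3.66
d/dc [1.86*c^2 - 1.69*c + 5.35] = 3.72*c - 1.69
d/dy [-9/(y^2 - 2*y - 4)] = 18*(y - 1)/(-y^2 + 2*y + 4)^2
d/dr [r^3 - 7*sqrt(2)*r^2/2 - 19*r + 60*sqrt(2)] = 3*r^2 - 7*sqrt(2)*r - 19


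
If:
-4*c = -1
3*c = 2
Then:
No Solution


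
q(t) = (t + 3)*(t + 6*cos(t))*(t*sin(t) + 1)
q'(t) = (1 - 6*sin(t))*(t + 3)*(t*sin(t) + 1) + (t + 3)*(t + 6*cos(t))*(t*cos(t) + sin(t)) + (t + 6*cos(t))*(t*sin(t) + 1)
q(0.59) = 26.59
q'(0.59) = 17.21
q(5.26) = -241.74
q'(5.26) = -75.28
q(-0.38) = 15.52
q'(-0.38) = 5.72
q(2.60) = -33.31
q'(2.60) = -9.01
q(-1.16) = 4.69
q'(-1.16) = 24.09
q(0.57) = 26.24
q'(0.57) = 17.36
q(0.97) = 31.17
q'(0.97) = 3.41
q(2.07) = -11.46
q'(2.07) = -62.76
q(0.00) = 18.00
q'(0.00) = 9.00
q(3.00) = -25.11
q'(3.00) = 47.02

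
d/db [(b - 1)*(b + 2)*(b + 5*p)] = 3*b^2 + 10*b*p + 2*b + 5*p - 2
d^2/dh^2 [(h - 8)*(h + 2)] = 2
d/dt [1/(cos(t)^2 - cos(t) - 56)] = (2*cos(t) - 1)*sin(t)/(sin(t)^2 + cos(t) + 55)^2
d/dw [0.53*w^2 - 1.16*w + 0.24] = 1.06*w - 1.16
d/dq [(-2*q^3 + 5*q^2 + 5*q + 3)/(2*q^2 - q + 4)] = (-4*q^4 + 4*q^3 - 39*q^2 + 28*q + 23)/(4*q^4 - 4*q^3 + 17*q^2 - 8*q + 16)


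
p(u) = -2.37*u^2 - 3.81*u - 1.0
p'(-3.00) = 10.41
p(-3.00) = -10.90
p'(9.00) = -46.47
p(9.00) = -227.26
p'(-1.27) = 2.21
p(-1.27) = 0.02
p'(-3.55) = 13.02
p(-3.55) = -17.34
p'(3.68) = -21.25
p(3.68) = -47.12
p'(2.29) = -14.66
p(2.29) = -22.15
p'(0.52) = -6.27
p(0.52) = -3.62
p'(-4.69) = 18.42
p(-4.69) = -35.26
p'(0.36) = -5.52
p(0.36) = -2.68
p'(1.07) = -8.88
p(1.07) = -7.79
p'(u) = -4.74*u - 3.81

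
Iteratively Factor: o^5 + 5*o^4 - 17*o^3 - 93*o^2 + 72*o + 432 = (o + 3)*(o^4 + 2*o^3 - 23*o^2 - 24*o + 144) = (o - 3)*(o + 3)*(o^3 + 5*o^2 - 8*o - 48) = (o - 3)*(o + 3)*(o + 4)*(o^2 + o - 12) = (o - 3)^2*(o + 3)*(o + 4)*(o + 4)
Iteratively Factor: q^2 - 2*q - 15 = (q - 5)*(q + 3)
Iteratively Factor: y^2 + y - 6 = (y - 2)*(y + 3)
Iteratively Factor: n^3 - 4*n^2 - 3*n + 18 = (n - 3)*(n^2 - n - 6) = (n - 3)^2*(n + 2)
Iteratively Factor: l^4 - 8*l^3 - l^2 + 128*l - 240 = (l - 5)*(l^3 - 3*l^2 - 16*l + 48) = (l - 5)*(l - 4)*(l^2 + l - 12) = (l - 5)*(l - 4)*(l + 4)*(l - 3)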